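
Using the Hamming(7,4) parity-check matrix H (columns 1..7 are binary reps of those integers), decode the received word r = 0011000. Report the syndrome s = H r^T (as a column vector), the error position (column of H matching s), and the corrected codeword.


s = (1, 1, 1)^T, error position = 7, corrected codeword c = 0011001

Compute s = H r^T mod 2 one row at a time:
  s_1 = 1 + 0 + 0 + 0 = 1 ≡ 1 (mod 2).
  s_2 = 0 + 1 + 0 + 0 = 1 ≡ 1 (mod 2).
  s_3 = 0 + 1 + 0 + 0 = 1 ≡ 1 (mod 2).
s = (1, 1, 1)^T — this equals column 7 of H (binary 111), so error is at position 7.
Correct: flip bit 7 of r = 0011000 to get c = 0011001.


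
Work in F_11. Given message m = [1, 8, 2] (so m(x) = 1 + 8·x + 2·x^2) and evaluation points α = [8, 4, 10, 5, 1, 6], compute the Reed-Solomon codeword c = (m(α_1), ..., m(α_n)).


c = [6, 10, 6, 3, 0, 0]

Message polynomial: m(x) = 1 + 8·x + 2·x^2 (mod 11).
For each evaluation point α_i, compute m(α_i) mod 11:
  α_1 = 8: Horner steps 2 → 2 → 6, so m(8) = 6.
  α_2 = 4: Horner steps 2 → 5 → 10, so m(4) = 10.
  α_3 = 10: Horner steps 2 → 6 → 6, so m(10) = 6.
  α_4 = 5: Horner steps 2 → 7 → 3, so m(5) = 3.
  α_5 = 1: Horner steps 2 → 10 → 0, so m(1) = 0.
  α_6 = 6: Horner steps 2 → 9 → 0, so m(6) = 0.
Codeword c = [6, 10, 6, 3, 0, 0] ∈ F_11^6.


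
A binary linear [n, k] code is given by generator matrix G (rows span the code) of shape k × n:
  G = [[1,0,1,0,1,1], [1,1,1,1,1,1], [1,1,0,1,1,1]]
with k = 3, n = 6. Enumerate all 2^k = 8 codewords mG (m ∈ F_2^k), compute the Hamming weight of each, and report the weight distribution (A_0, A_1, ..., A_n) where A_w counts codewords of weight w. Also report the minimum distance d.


Weight distribution: A_0 = 1, A_1 = 1, A_2 = 1, A_3 = 2, A_4 = 1, A_5 = 1, A_6 = 1. Minimum distance d = 1.

Enumerate all 2^3 = 8 messages m ∈ F_2^3.
For each, compute codeword c = mG in F_2^6, then tally its weight.
  m = 000 → c = 000000, weight = 0.
  m = 100 → c = 101011, weight = 4.
  m = 010 → c = 111111, weight = 6.
  m = 110 → c = 010100, weight = 2.
  m = 001 → c = 110111, weight = 5.
  m = 101 → c = 011100, weight = 3.
  m = 011 → c = 001000, weight = 1.
  m = 111 → c = 100011, weight = 3.
Tally weights:
  weight 0: 1 codewords.
  weight 1: 1 codewords.
  weight 2: 1 codewords.
  weight 3: 2 codewords.
  weight 4: 1 codewords.
  weight 5: 1 codewords.
  weight 6: 1 codewords.
Minimum distance d = smallest w > 0 with A_w > 0 = 1.
Sanity: Σ A_w = 8 = 2^3 = 8 ✓.


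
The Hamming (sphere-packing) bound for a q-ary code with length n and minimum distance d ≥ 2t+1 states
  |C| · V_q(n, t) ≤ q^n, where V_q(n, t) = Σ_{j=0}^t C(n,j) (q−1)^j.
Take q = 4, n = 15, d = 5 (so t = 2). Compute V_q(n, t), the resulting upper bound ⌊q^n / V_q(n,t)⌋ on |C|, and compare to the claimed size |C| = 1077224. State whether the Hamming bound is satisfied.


V_q(n, t) = 991, q^n = 1073741824, Hamming bound = 1083493, |C| = 1077224 ≤ bound (satisfied).

Step 1: Compute V_q(n, t) = Σ_{j=0}^2 C(n, j) (q−1)^j.
  j = 0: C(15,0)·(3)^0 = 1·1 = 1.
  j = 1: C(15,1)·(3)^1 = 15·3 = 45.
  j = 2: C(15,2)·(3)^2 = 105·9 = 945.
  V_q(n, t) = 1 + 45 + 945 = 991.
Step 2: q^n = 4^15 = 1073741824.
Step 3: Hamming bound ⌊q^n / V_q(n,t)⌋ = ⌊1073741824/991⌋ = 1083493.
Step 4: Compare |C| = 1077224 to 1083493: satisfied.
The claimed |C| lies below the Hamming bound.


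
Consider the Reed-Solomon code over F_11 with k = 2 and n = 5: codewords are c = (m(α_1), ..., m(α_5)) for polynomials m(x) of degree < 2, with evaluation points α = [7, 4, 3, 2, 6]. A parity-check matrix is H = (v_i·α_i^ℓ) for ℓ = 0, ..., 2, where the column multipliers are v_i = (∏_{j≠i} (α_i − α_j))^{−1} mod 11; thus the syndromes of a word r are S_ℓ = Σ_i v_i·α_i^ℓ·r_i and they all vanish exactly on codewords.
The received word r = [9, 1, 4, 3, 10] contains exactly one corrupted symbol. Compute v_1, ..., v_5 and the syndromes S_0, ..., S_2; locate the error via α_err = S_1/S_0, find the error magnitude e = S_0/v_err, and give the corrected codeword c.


S = (9, 5, 4), error at position 3, error magnitude e = 2, c = [9, 1, 2, 3, 10].

Step 1: column multipliers v_i = (∏_{j≠i}(α_i − α_j))^{−1} mod 11.
  i = 1 (α = 7): (7−4)(7−3)(7−2)(7−6) = 3·4·5·1 = 60 ≡ 5, so v_1 = 5^{−1} = 9 (mod 11).
  i = 2 (α = 4): (4−7)(4−3)(4−2)(4−6) = (−3)·1·2·(−2) = 12 ≡ 1, so v_2 = 1^{−1} = 1 (mod 11).
  i = 3 (α = 3): (3−7)(3−4)(3−2)(3−6) = (−4)·(−1)·1·(−3) = −12 ≡ 10, so v_3 = 10^{−1} = 10 (mod 11).
  i = 4 (α = 2): (2−7)(2−4)(2−3)(2−6) = (−5)·(−2)·(−1)·(−4) = 40 ≡ 7, so v_4 = 7^{−1} = 8 (mod 11).
  i = 5 (α = 6): (6−7)(6−4)(6−3)(6−2) = (−1)·2·3·4 = −24 ≡ 9, so v_5 = 9^{−1} = 5 (mod 11).
  v = [9, 1, 10, 8, 5].
Step 2: syndromes of r = [9, 1, 4, 3, 10] (all sums mod 11).
  S_0 = Σ v_i r_i = 9·9 + 1·1 + 10·4 + 8·3 + 5·10 = 196 ≡ 9.
  S_1 = Σ v_i α_i r_i = 9·7·9 + 1·4·1 + 10·3·4 + 8·2·3 + 5·6·10 = 1039 ≡ 5.
  α_i^2 mod 11 = [5, 5, 9, 4, 3].
  S_2 = Σ v_i α_i^2 r_i = 9·5·9 + 1·5·1 + 10·9·4 + 8·4·3 + 5·3·10 = 1016 ≡ 4.
  S = (9, 5, 4) ≠ 0, so r is not a codeword (an error is present).
Step 3: locate the error. For a single error e at position i, S_ℓ = v_i·e·α_i^ℓ, so α_err = S_1/S_0.
  S_0^{−1} = 9^{−1} = 5 (mod 11), so α_err = 5·5 = 25 ≡ 3 = α_3. Error position i = 3.
  Consistency check: S_2/S_1 = 4·9 = 36 ≡ 3 = α_err ✓ (single-error assumption holds).
Step 4: error magnitude e = S_0/v_3 = S_0·∏_{j≠3}(α_3 − α_j) = 9·10 = 90 ≡ 2 (mod 11).
Step 5: correct position 3: c_3 = r_3 − e = 4 − 2 ≡ 2 (mod 11). Hence c = [9, 1, 2, 3, 10].
  Check: interpolating c through the α_i gives m(x) = 5 + 10·x (degree < 2) with m(α_i) = c_i for every i, so c is indeed a codeword.


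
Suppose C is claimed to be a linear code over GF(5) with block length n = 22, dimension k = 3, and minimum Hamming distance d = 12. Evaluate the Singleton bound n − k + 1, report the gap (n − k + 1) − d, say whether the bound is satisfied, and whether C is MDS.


Singleton RHS = n − k + 1 = 20, slack = 8, bound satisfied, not MDS.

Singleton bound: d ≤ n − k + 1.
Here n = 22, k = 3, so n − k + 1 = 20.
Given d = 12, check d ≤ 20: YES.
Slack = (n − k + 1) − d = 8.
The code is NOT MDS (slack = 8 > 0).
Description: the claimed parameters are [22, 3, 12]_5; such a code would be non-MDS.


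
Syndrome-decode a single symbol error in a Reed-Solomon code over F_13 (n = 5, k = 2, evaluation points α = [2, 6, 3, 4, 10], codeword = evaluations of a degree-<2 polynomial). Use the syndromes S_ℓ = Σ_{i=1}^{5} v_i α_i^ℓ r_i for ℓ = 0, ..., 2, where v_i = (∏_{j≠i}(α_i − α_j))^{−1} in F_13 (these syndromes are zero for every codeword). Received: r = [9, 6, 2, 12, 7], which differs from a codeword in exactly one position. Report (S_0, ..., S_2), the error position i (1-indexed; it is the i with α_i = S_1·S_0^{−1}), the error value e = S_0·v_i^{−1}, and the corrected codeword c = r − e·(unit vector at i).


S = (9, 5, 10), error at position 1, error magnitude e = 4, c = [5, 6, 2, 12, 7].

Step 1: column multipliers v_i = (∏_{j≠i}(α_i − α_j))^{−1} mod 13.
  i = 1 (α = 2): (2−6)(2−3)(2−4)(2−10) = (−4)·(−1)·(−2)·(−8) = 64 ≡ 12, so v_1 = 12^{−1} = 12 (mod 13).
  i = 2 (α = 6): (6−2)(6−3)(6−4)(6−10) = 4·3·2·(−4) = −96 ≡ 8, so v_2 = 8^{−1} = 5 (mod 13).
  i = 3 (α = 3): (3−2)(3−6)(3−4)(3−10) = 1·(−3)·(−1)·(−7) = −21 ≡ 5, so v_3 = 5^{−1} = 8 (mod 13).
  i = 4 (α = 4): (4−2)(4−6)(4−3)(4−10) = 2·(−2)·1·(−6) = 24 ≡ 11, so v_4 = 11^{−1} = 6 (mod 13).
  i = 5 (α = 10): (10−2)(10−6)(10−3)(10−4) = 8·4·7·6 = 1344 ≡ 5, so v_5 = 5^{−1} = 8 (mod 13).
  v = [12, 5, 8, 6, 8].
Step 2: syndromes of r = [9, 6, 2, 12, 7] (all sums mod 13).
  S_0 = Σ v_i r_i = 12·9 + 5·6 + 8·2 + 6·12 + 8·7 = 282 ≡ 9.
  S_1 = Σ v_i α_i r_i = 12·2·9 + 5·6·6 + 8·3·2 + 6·4·12 + 8·10·7 = 1292 ≡ 5.
  α_i^2 mod 13 = [4, 10, 9, 3, 9].
  S_2 = Σ v_i α_i^2 r_i = 12·4·9 + 5·10·6 + 8·9·2 + 6·3·12 + 8·9·7 = 1596 ≡ 10.
  S = (9, 5, 10) ≠ 0, so r is not a codeword (an error is present).
Step 3: locate the error. For a single error e at position i, S_ℓ = v_i·e·α_i^ℓ, so α_err = S_1/S_0.
  S_0^{−1} = 9^{−1} = 3 (mod 13), so α_err = 5·3 = 15 ≡ 2 = α_1. Error position i = 1.
  Consistency check: S_2/S_1 = 10·8 = 80 ≡ 2 = α_err ✓ (single-error assumption holds).
Step 4: error magnitude e = S_0/v_1 = S_0·∏_{j≠1}(α_1 − α_j) = 9·12 = 108 ≡ 4 (mod 13).
Step 5: correct position 1: c_1 = r_1 − e = 9 − 4 ≡ 5 (mod 13). Hence c = [5, 6, 2, 12, 7].
  Check: interpolating c through the α_i gives m(x) = 11 + 10·x (degree < 2) with m(α_i) = c_i for every i, so c is indeed a codeword.


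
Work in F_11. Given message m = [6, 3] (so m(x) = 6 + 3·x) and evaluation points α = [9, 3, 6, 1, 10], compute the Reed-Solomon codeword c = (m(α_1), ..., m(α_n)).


c = [0, 4, 2, 9, 3]

Message polynomial: m(x) = 6 + 3·x (mod 11).
For each evaluation point α_i, compute m(α_i) mod 11:
  α_1 = 9: Horner steps 3 → 0, so m(9) = 0.
  α_2 = 3: Horner steps 3 → 4, so m(3) = 4.
  α_3 = 6: Horner steps 3 → 2, so m(6) = 2.
  α_4 = 1: Horner steps 3 → 9, so m(1) = 9.
  α_5 = 10: Horner steps 3 → 3, so m(10) = 3.
Codeword c = [0, 4, 2, 9, 3] ∈ F_11^5.


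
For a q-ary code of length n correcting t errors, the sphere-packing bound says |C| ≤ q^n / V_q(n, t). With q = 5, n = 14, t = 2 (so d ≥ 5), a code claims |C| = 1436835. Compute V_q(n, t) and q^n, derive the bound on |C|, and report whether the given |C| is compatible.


V_q(n, t) = 1513, q^n = 6103515625, Hamming bound = 4034048, |C| = 1436835 ≤ bound (satisfied).

Step 1: Compute V_q(n, t) = Σ_{j=0}^2 C(n, j) (q−1)^j.
  j = 0: C(14,0)·(4)^0 = 1·1 = 1.
  j = 1: C(14,1)·(4)^1 = 14·4 = 56.
  j = 2: C(14,2)·(4)^2 = 91·16 = 1456.
  V_q(n, t) = 1 + 56 + 1456 = 1513.
Step 2: q^n = 5^14 = 6103515625.
Step 3: Hamming bound ⌊q^n / V_q(n,t)⌋ = ⌊6103515625/1513⌋ = 4034048.
Step 4: Compare |C| = 1436835 to 4034048: satisfied.
The claimed |C| lies below the Hamming bound.


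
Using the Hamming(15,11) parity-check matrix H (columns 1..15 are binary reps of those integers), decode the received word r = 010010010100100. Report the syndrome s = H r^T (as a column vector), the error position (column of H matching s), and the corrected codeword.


s = (1, 0, 0, 0)^T, error position = 8, corrected codeword c = 010010000100100

Compute s = H r^T mod 2 one row at a time:
  s_1 = 1 + 0 + 1 + 0 + 0 + 1 + 0 + 0 = 3 ≡ 1 (mod 2).
  s_2 = 0 + 1 + 0 + 0 + 0 + 1 + 0 + 0 = 2 ≡ 0 (mod 2).
  s_3 = 1 + 0 + 0 + 0 + 1 + 0 + 0 + 0 = 2 ≡ 0 (mod 2).
  s_4 = 0 + 0 + 1 + 0 + 0 + 0 + 1 + 0 = 2 ≡ 0 (mod 2).
s = (1, 0, 0, 0)^T — this equals column 8 of H (binary 1000), so error is at position 8.
Correct: flip bit 8 of r = 010010010100100 to get c = 010010000100100.


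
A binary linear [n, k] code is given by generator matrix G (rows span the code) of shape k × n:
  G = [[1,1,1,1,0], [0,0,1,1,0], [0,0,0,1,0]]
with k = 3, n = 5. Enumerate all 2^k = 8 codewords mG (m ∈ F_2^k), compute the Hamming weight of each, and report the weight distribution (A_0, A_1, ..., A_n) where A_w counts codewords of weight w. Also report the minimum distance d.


Weight distribution: A_0 = 1, A_1 = 2, A_2 = 2, A_3 = 2, A_4 = 1. Minimum distance d = 1.

Enumerate all 2^3 = 8 messages m ∈ F_2^3.
For each, compute codeword c = mG in F_2^5, then tally its weight.
  m = 000 → c = 00000, weight = 0.
  m = 100 → c = 11110, weight = 4.
  m = 010 → c = 00110, weight = 2.
  m = 110 → c = 11000, weight = 2.
  m = 001 → c = 00010, weight = 1.
  m = 101 → c = 11100, weight = 3.
  m = 011 → c = 00100, weight = 1.
  m = 111 → c = 11010, weight = 3.
Tally weights:
  weight 0: 1 codewords.
  weight 1: 2 codewords.
  weight 2: 2 codewords.
  weight 3: 2 codewords.
  weight 4: 1 codewords.
Minimum distance d = smallest w > 0 with A_w > 0 = 1.
Sanity: Σ A_w = 8 = 2^3 = 8 ✓.


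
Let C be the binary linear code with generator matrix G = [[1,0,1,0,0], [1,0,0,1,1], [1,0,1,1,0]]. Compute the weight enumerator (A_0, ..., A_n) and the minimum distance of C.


Weight distribution: A_0 = 1, A_1 = 1, A_2 = 3, A_3 = 3. Minimum distance d = 1.

Enumerate all 2^3 = 8 messages m ∈ F_2^3.
For each, compute codeword c = mG in F_2^5, then tally its weight.
  m = 000 → c = 00000, weight = 0.
  m = 100 → c = 10100, weight = 2.
  m = 010 → c = 10011, weight = 3.
  m = 110 → c = 00111, weight = 3.
  m = 001 → c = 10110, weight = 3.
  m = 101 → c = 00010, weight = 1.
  m = 011 → c = 00101, weight = 2.
  m = 111 → c = 10001, weight = 2.
Tally weights:
  weight 0: 1 codewords.
  weight 1: 1 codewords.
  weight 2: 3 codewords.
  weight 3: 3 codewords.
Minimum distance d = smallest w > 0 with A_w > 0 = 1.
Sanity: Σ A_w = 8 = 2^3 = 8 ✓.


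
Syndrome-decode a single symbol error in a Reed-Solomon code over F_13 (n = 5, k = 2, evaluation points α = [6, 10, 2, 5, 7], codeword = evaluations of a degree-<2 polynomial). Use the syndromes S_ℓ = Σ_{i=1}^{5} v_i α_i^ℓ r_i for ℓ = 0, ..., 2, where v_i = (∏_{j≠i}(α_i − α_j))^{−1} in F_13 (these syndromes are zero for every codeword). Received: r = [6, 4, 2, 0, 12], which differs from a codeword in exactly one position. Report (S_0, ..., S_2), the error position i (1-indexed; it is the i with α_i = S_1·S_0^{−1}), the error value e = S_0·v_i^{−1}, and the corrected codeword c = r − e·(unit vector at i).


S = (6, 12, 11), error at position 3, error magnitude e = 7, c = [6, 4, 8, 0, 12].

Step 1: column multipliers v_i = (∏_{j≠i}(α_i − α_j))^{−1} mod 13.
  i = 1 (α = 6): (6−10)(6−2)(6−5)(6−7) = (−4)·4·1·(−1) = 16 ≡ 3, so v_1 = 3^{−1} = 9 (mod 13).
  i = 2 (α = 10): (10−6)(10−2)(10−5)(10−7) = 4·8·5·3 = 480 ≡ 12, so v_2 = 12^{−1} = 12 (mod 13).
  i = 3 (α = 2): (2−6)(2−10)(2−5)(2−7) = (−4)·(−8)·(−3)·(−5) = 480 ≡ 12, so v_3 = 12^{−1} = 12 (mod 13).
  i = 4 (α = 5): (5−6)(5−10)(5−2)(5−7) = (−1)·(−5)·3·(−2) = −30 ≡ 9, so v_4 = 9^{−1} = 3 (mod 13).
  i = 5 (α = 7): (7−6)(7−10)(7−2)(7−5) = 1·(−3)·5·2 = −30 ≡ 9, so v_5 = 9^{−1} = 3 (mod 13).
  v = [9, 12, 12, 3, 3].
Step 2: syndromes of r = [6, 4, 2, 0, 12] (all sums mod 13).
  S_0 = Σ v_i r_i = 9·6 + 12·4 + 12·2 + 3·0 + 3·12 = 162 ≡ 6.
  S_1 = Σ v_i α_i r_i = 9·6·6 + 12·10·4 + 12·2·2 + 3·5·0 + 3·7·12 = 1104 ≡ 12.
  α_i^2 mod 13 = [10, 9, 4, 12, 10].
  S_2 = Σ v_i α_i^2 r_i = 9·10·6 + 12·9·4 + 12·4·2 + 3·12·0 + 3·10·12 = 1428 ≡ 11.
  S = (6, 12, 11) ≠ 0, so r is not a codeword (an error is present).
Step 3: locate the error. For a single error e at position i, S_ℓ = v_i·e·α_i^ℓ, so α_err = S_1/S_0.
  S_0^{−1} = 6^{−1} = 11 (mod 13), so α_err = 12·11 = 132 ≡ 2 = α_3. Error position i = 3.
  Consistency check: S_2/S_1 = 11·12 = 132 ≡ 2 = α_err ✓ (single-error assumption holds).
Step 4: error magnitude e = S_0/v_3 = S_0·∏_{j≠3}(α_3 − α_j) = 6·12 = 72 ≡ 7 (mod 13).
Step 5: correct position 3: c_3 = r_3 − e = 2 − 7 ≡ 8 (mod 13). Hence c = [6, 4, 8, 0, 12].
  Check: interpolating c through the α_i gives m(x) = 9 + 6·x (degree < 2) with m(α_i) = c_i for every i, so c is indeed a codeword.


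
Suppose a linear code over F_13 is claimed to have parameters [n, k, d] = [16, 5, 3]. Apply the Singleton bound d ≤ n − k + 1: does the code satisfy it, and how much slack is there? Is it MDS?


Singleton RHS = n − k + 1 = 12, slack = 9, bound satisfied, not MDS.

Singleton bound: d ≤ n − k + 1.
Here n = 16, k = 5, so n − k + 1 = 12.
Given d = 3, check d ≤ 12: YES.
Slack = (n − k + 1) − d = 9.
The code is NOT MDS (slack = 9 > 0).
Description: the claimed parameters are [16, 5, 3]_13; such a code would be non-MDS.


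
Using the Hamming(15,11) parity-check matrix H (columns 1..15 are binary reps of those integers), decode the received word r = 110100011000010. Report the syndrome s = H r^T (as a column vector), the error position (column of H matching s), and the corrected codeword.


s = (1, 0, 0, 0)^T, error position = 8, corrected codeword c = 110100001000010

Compute s = H r^T mod 2 one row at a time:
  s_1 = 1 + 1 + 0 + 0 + 0 + 0 + 1 + 0 = 3 ≡ 1 (mod 2).
  s_2 = 1 + 0 + 0 + 0 + 0 + 0 + 1 + 0 = 2 ≡ 0 (mod 2).
  s_3 = 1 + 0 + 0 + 0 + 0 + 0 + 1 + 0 = 2 ≡ 0 (mod 2).
  s_4 = 1 + 0 + 0 + 0 + 1 + 0 + 0 + 0 = 2 ≡ 0 (mod 2).
s = (1, 0, 0, 0)^T — this equals column 8 of H (binary 1000), so error is at position 8.
Correct: flip bit 8 of r = 110100011000010 to get c = 110100001000010.


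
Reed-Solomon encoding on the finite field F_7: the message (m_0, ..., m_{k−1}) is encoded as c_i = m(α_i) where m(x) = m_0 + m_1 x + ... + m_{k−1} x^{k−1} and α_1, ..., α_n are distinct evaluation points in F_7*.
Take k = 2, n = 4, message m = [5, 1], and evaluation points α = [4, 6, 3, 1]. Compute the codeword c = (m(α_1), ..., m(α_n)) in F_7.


c = [2, 4, 1, 6]

Message polynomial: m(x) = 5 + 1·x (mod 7).
For each evaluation point α_i, compute m(α_i) mod 7:
  α_1 = 4: Horner steps 1 → 2, so m(4) = 2.
  α_2 = 6: Horner steps 1 → 4, so m(6) = 4.
  α_3 = 3: Horner steps 1 → 1, so m(3) = 1.
  α_4 = 1: Horner steps 1 → 6, so m(1) = 6.
Codeword c = [2, 4, 1, 6] ∈ F_7^4.


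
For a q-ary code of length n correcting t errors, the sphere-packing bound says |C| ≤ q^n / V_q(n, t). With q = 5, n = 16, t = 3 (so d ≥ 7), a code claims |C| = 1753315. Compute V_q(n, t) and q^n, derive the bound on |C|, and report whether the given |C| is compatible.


V_q(n, t) = 37825, q^n = 152587890625, Hamming bound = 4034048, |C| = 1753315 ≤ bound (satisfied).

Step 1: Compute V_q(n, t) = Σ_{j=0}^3 C(n, j) (q−1)^j.
  j = 0: C(16,0)·(4)^0 = 1·1 = 1.
  j = 1: C(16,1)·(4)^1 = 16·4 = 64.
  j = 2: C(16,2)·(4)^2 = 120·16 = 1920.
  j = 3: C(16,3)·(4)^3 = 560·64 = 35840.
  V_q(n, t) = 1 + 64 + 1920 + 35840 = 37825.
Step 2: q^n = 5^16 = 152587890625.
Step 3: Hamming bound ⌊q^n / V_q(n,t)⌋ = ⌊152587890625/37825⌋ = 4034048.
Step 4: Compare |C| = 1753315 to 4034048: satisfied.
The claimed |C| lies below the Hamming bound.


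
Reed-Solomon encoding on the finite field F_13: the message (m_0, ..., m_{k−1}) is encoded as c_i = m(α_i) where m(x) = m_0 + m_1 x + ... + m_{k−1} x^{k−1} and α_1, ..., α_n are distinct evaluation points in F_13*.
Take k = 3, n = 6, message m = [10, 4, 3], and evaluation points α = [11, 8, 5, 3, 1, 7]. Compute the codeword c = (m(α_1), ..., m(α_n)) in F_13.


c = [1, 0, 1, 10, 4, 3]

Message polynomial: m(x) = 10 + 4·x + 3·x^2 (mod 13).
For each evaluation point α_i, compute m(α_i) mod 13:
  α_1 = 11: Horner steps 3 → 11 → 1, so m(11) = 1.
  α_2 = 8: Horner steps 3 → 2 → 0, so m(8) = 0.
  α_3 = 5: Horner steps 3 → 6 → 1, so m(5) = 1.
  α_4 = 3: Horner steps 3 → 0 → 10, so m(3) = 10.
  α_5 = 1: Horner steps 3 → 7 → 4, so m(1) = 4.
  α_6 = 7: Horner steps 3 → 12 → 3, so m(7) = 3.
Codeword c = [1, 0, 1, 10, 4, 3] ∈ F_13^6.


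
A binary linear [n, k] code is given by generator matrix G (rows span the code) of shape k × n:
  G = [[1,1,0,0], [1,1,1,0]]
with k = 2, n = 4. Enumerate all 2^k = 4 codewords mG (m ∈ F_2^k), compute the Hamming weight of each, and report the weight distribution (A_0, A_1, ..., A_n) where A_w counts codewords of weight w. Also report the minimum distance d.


Weight distribution: A_0 = 1, A_1 = 1, A_2 = 1, A_3 = 1. Minimum distance d = 1.

Enumerate all 2^2 = 4 messages m ∈ F_2^2.
For each, compute codeword c = mG in F_2^4, then tally its weight.
  m = 00 → c = 0000, weight = 0.
  m = 10 → c = 1100, weight = 2.
  m = 01 → c = 1110, weight = 3.
  m = 11 → c = 0010, weight = 1.
Tally weights:
  weight 0: 1 codewords.
  weight 1: 1 codewords.
  weight 2: 1 codewords.
  weight 3: 1 codewords.
Minimum distance d = smallest w > 0 with A_w > 0 = 1.
Sanity: Σ A_w = 4 = 2^2 = 4 ✓.


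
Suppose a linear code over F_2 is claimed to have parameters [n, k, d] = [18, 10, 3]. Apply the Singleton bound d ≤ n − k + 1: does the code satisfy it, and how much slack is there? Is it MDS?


Singleton RHS = n − k + 1 = 9, slack = 6, bound satisfied, not MDS.

Singleton bound: d ≤ n − k + 1.
Here n = 18, k = 10, so n − k + 1 = 9.
Given d = 3, check d ≤ 9: YES.
Slack = (n − k + 1) − d = 6.
The code is NOT MDS (slack = 6 > 0).
Description: the claimed parameters are [18, 10, 3]_2; such a code would be non-MDS.


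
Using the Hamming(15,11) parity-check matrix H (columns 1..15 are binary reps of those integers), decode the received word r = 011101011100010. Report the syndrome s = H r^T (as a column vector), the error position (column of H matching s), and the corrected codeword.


s = (0, 1, 1, 0)^T, error position = 6, corrected codeword c = 011100011100010

Compute s = H r^T mod 2 one row at a time:
  s_1 = 1 + 1 + 1 + 0 + 0 + 0 + 1 + 0 = 4 ≡ 0 (mod 2).
  s_2 = 1 + 0 + 1 + 0 + 0 + 0 + 1 + 0 = 3 ≡ 1 (mod 2).
  s_3 = 1 + 1 + 1 + 0 + 1 + 0 + 1 + 0 = 5 ≡ 1 (mod 2).
  s_4 = 0 + 1 + 0 + 0 + 1 + 0 + 0 + 0 = 2 ≡ 0 (mod 2).
s = (0, 1, 1, 0)^T — this equals column 6 of H (binary 0110), so error is at position 6.
Correct: flip bit 6 of r = 011101011100010 to get c = 011100011100010.


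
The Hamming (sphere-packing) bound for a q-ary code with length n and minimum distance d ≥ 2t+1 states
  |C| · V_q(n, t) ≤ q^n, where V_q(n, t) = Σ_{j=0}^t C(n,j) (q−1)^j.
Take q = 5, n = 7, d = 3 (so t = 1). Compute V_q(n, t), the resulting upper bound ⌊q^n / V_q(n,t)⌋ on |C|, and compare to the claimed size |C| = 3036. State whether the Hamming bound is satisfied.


V_q(n, t) = 29, q^n = 78125, Hamming bound = 2693, |C| = 3036 > bound (violated).

Step 1: Compute V_q(n, t) = Σ_{j=0}^1 C(n, j) (q−1)^j.
  j = 0: C(7,0)·(4)^0 = 1·1 = 1.
  j = 1: C(7,1)·(4)^1 = 7·4 = 28.
  V_q(n, t) = 1 + 28 = 29.
Step 2: q^n = 5^7 = 78125.
Step 3: Hamming bound ⌊q^n / V_q(n,t)⌋ = ⌊78125/29⌋ = 2693.
Step 4: Compare |C| = 3036 to 2693: violated.
The claimed |C| lies above the Hamming bound, so no 5-ary code of length 7 with d ≥ 3 can have 3036 codewords.


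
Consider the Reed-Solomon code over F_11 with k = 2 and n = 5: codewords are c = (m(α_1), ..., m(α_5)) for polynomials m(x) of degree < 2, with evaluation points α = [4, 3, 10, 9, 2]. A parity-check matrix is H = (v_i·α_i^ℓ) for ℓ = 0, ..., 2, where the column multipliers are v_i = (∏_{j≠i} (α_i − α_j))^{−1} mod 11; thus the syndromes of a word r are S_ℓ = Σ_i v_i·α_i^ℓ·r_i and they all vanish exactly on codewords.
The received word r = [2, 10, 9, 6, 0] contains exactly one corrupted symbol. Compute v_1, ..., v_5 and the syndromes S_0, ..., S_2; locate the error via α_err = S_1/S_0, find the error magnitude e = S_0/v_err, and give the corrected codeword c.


S = (2, 4, 8), error at position 5, error magnitude e = 4, c = [2, 10, 9, 6, 7].

Step 1: column multipliers v_i = (∏_{j≠i}(α_i − α_j))^{−1} mod 11.
  i = 1 (α = 4): (4−3)(4−10)(4−9)(4−2) = 1·(−6)·(−5)·2 = 60 ≡ 5, so v_1 = 5^{−1} = 9 (mod 11).
  i = 2 (α = 3): (3−4)(3−10)(3−9)(3−2) = (−1)·(−7)·(−6)·1 = −42 ≡ 2, so v_2 = 2^{−1} = 6 (mod 11).
  i = 3 (α = 10): (10−4)(10−3)(10−9)(10−2) = 6·7·1·8 = 336 ≡ 6, so v_3 = 6^{−1} = 2 (mod 11).
  i = 4 (α = 9): (9−4)(9−3)(9−10)(9−2) = 5·6·(−1)·7 = −210 ≡ 10, so v_4 = 10^{−1} = 10 (mod 11).
  i = 5 (α = 2): (2−4)(2−3)(2−10)(2−9) = (−2)·(−1)·(−8)·(−7) = 112 ≡ 2, so v_5 = 2^{−1} = 6 (mod 11).
  v = [9, 6, 2, 10, 6].
Step 2: syndromes of r = [2, 10, 9, 6, 0] (all sums mod 11).
  S_0 = Σ v_i r_i = 9·2 + 6·10 + 2·9 + 10·6 + 6·0 = 156 ≡ 2.
  S_1 = Σ v_i α_i r_i = 9·4·2 + 6·3·10 + 2·10·9 + 10·9·6 + 6·2·0 = 972 ≡ 4.
  α_i^2 mod 11 = [5, 9, 1, 4, 4].
  S_2 = Σ v_i α_i^2 r_i = 9·5·2 + 6·9·10 + 2·1·9 + 10·4·6 + 6·4·0 = 888 ≡ 8.
  S = (2, 4, 8) ≠ 0, so r is not a codeword (an error is present).
Step 3: locate the error. For a single error e at position i, S_ℓ = v_i·e·α_i^ℓ, so α_err = S_1/S_0.
  S_0^{−1} = 2^{−1} = 6 (mod 11), so α_err = 4·6 = 24 ≡ 2 = α_5. Error position i = 5.
  Consistency check: S_2/S_1 = 8·3 = 24 ≡ 2 = α_err ✓ (single-error assumption holds).
Step 4: error magnitude e = S_0/v_5 = S_0·∏_{j≠5}(α_5 − α_j) = 2·2 = 4 ≡ 4 (mod 11).
Step 5: correct position 5: c_5 = r_5 − e = 0 − 4 ≡ 7 (mod 11). Hence c = [2, 10, 9, 6, 7].
  Check: interpolating c through the α_i gives m(x) = 1 + 3·x (degree < 2) with m(α_i) = c_i for every i, so c is indeed a codeword.


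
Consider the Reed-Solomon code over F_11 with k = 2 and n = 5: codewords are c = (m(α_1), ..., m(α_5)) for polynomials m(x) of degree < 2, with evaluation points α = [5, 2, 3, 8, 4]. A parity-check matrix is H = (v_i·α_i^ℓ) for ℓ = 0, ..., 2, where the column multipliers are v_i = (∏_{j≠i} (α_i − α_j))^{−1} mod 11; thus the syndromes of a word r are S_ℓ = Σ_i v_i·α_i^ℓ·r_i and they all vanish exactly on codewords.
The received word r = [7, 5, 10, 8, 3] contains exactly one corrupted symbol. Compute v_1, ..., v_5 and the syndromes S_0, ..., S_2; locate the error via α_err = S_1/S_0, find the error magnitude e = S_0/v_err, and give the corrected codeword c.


S = (7, 3, 6), error at position 2, error magnitude e = 10, c = [7, 6, 10, 8, 3].

Step 1: column multipliers v_i = (∏_{j≠i}(α_i − α_j))^{−1} mod 11.
  i = 1 (α = 5): (5−2)(5−3)(5−8)(5−4) = 3·2·(−3)·1 = −18 ≡ 4, so v_1 = 4^{−1} = 3 (mod 11).
  i = 2 (α = 2): (2−5)(2−3)(2−8)(2−4) = (−3)·(−1)·(−6)·(−2) = 36 ≡ 3, so v_2 = 3^{−1} = 4 (mod 11).
  i = 3 (α = 3): (3−5)(3−2)(3−8)(3−4) = (−2)·1·(−5)·(−1) = −10 ≡ 1, so v_3 = 1^{−1} = 1 (mod 11).
  i = 4 (α = 8): (8−5)(8−2)(8−3)(8−4) = 3·6·5·4 = 360 ≡ 8, so v_4 = 8^{−1} = 7 (mod 11).
  i = 5 (α = 4): (4−5)(4−2)(4−3)(4−8) = (−1)·2·1·(−4) = 8 ≡ 8, so v_5 = 8^{−1} = 7 (mod 11).
  v = [3, 4, 1, 7, 7].
Step 2: syndromes of r = [7, 5, 10, 8, 3] (all sums mod 11).
  S_0 = Σ v_i r_i = 3·7 + 4·5 + 1·10 + 7·8 + 7·3 = 128 ≡ 7.
  S_1 = Σ v_i α_i r_i = 3·5·7 + 4·2·5 + 1·3·10 + 7·8·8 + 7·4·3 = 707 ≡ 3.
  α_i^2 mod 11 = [3, 4, 9, 9, 5].
  S_2 = Σ v_i α_i^2 r_i = 3·3·7 + 4·4·5 + 1·9·10 + 7·9·8 + 7·5·3 = 842 ≡ 6.
  S = (7, 3, 6) ≠ 0, so r is not a codeword (an error is present).
Step 3: locate the error. For a single error e at position i, S_ℓ = v_i·e·α_i^ℓ, so α_err = S_1/S_0.
  S_0^{−1} = 7^{−1} = 8 (mod 11), so α_err = 3·8 = 24 ≡ 2 = α_2. Error position i = 2.
  Consistency check: S_2/S_1 = 6·4 = 24 ≡ 2 = α_err ✓ (single-error assumption holds).
Step 4: error magnitude e = S_0/v_2 = S_0·∏_{j≠2}(α_2 − α_j) = 7·3 = 21 ≡ 10 (mod 11).
Step 5: correct position 2: c_2 = r_2 − e = 5 − 10 ≡ 6 (mod 11). Hence c = [7, 6, 10, 8, 3].
  Check: interpolating c through the α_i gives m(x) = 9 + 4·x (degree < 2) with m(α_i) = c_i for every i, so c is indeed a codeword.


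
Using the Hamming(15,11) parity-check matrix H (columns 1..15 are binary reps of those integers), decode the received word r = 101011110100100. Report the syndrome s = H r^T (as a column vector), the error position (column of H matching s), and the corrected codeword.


s = (1, 0, 0, 1)^T, error position = 9, corrected codeword c = 101011111100100

Compute s = H r^T mod 2 one row at a time:
  s_1 = 1 + 0 + 1 + 0 + 0 + 1 + 0 + 0 = 3 ≡ 1 (mod 2).
  s_2 = 0 + 1 + 1 + 1 + 0 + 1 + 0 + 0 = 4 ≡ 0 (mod 2).
  s_3 = 0 + 1 + 1 + 1 + 1 + 0 + 0 + 0 = 4 ≡ 0 (mod 2).
  s_4 = 1 + 1 + 1 + 1 + 0 + 0 + 1 + 0 = 5 ≡ 1 (mod 2).
s = (1, 0, 0, 1)^T — this equals column 9 of H (binary 1001), so error is at position 9.
Correct: flip bit 9 of r = 101011110100100 to get c = 101011111100100.


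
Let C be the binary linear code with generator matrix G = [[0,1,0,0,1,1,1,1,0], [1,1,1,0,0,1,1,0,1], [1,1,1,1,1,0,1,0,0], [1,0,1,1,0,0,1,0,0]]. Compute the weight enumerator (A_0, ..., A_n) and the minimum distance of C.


Weight distribution: A_0 = 1, A_2 = 1, A_3 = 1, A_4 = 3, A_5 = 6, A_6 = 3, A_7 = 1. Minimum distance d = 2.

Enumerate all 2^4 = 16 messages m ∈ F_2^4.
For each, compute codeword c = mG in F_2^9, then tally its weight.
  m = 0000 → c = 000000000, weight = 0.
  m = 1000 → c = 010011110, weight = 5.
  m = 0100 → c = 111001101, weight = 6.
  m = 1100 → c = 101010011, weight = 5.
  m = 0010 → c = 111110100, weight = 6.
  m = 1010 → c = 101101010, weight = 5.
  m = 0110 → c = 000111001, weight = 4.
  m = 1110 → c = 010100111, weight = 5.
  m = 0001 → c = 101100100, weight = 4.
  m = 1001 → c = 111111010, weight = 7.
  m = 0101 → c = 010101001, weight = 4.
  m = 1101 → c = 000110111, weight = 5.
  m = 0011 → c = 010010000, weight = 2.
  m = 1011 → c = 000001110, weight = 3.
  m = 0111 → c = 101011101, weight = 6.
  m = 1111 → c = 111000011, weight = 5.
Tally weights:
  weight 0: 1 codewords.
  weight 2: 1 codewords.
  weight 3: 1 codewords.
  weight 4: 3 codewords.
  weight 5: 6 codewords.
  weight 6: 3 codewords.
  weight 7: 1 codewords.
Minimum distance d = smallest w > 0 with A_w > 0 = 2.
Sanity: Σ A_w = 16 = 2^4 = 16 ✓.


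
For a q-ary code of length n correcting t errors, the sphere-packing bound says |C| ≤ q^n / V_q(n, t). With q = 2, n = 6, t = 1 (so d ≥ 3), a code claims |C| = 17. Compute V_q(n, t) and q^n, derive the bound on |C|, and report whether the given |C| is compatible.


V_q(n, t) = 7, q^n = 64, Hamming bound = 9, |C| = 17 > bound (violated).

Step 1: Compute V_q(n, t) = Σ_{j=0}^1 C(n, j) (q−1)^j.
  j = 0: C(6,0)·(1)^0 = 1·1 = 1.
  j = 1: C(6,1)·(1)^1 = 6·1 = 6.
  V_q(n, t) = 1 + 6 = 7.
Step 2: q^n = 2^6 = 64.
Step 3: Hamming bound ⌊q^n / V_q(n,t)⌋ = ⌊64/7⌋ = 9.
Step 4: Compare |C| = 17 to 9: violated.
The claimed |C| lies above the Hamming bound, so no 2-ary code of length 6 with d ≥ 3 can have 17 codewords.


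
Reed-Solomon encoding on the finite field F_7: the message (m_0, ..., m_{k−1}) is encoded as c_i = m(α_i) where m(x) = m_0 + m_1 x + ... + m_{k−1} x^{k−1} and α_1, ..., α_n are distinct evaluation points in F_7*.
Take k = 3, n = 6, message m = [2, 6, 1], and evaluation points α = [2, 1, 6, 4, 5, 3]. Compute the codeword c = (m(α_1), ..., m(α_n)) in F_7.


c = [4, 2, 4, 0, 1, 1]

Message polynomial: m(x) = 2 + 6·x + 1·x^2 (mod 7).
For each evaluation point α_i, compute m(α_i) mod 7:
  α_1 = 2: Horner steps 1 → 1 → 4, so m(2) = 4.
  α_2 = 1: Horner steps 1 → 0 → 2, so m(1) = 2.
  α_3 = 6: Horner steps 1 → 5 → 4, so m(6) = 4.
  α_4 = 4: Horner steps 1 → 3 → 0, so m(4) = 0.
  α_5 = 5: Horner steps 1 → 4 → 1, so m(5) = 1.
  α_6 = 3: Horner steps 1 → 2 → 1, so m(3) = 1.
Codeword c = [4, 2, 4, 0, 1, 1] ∈ F_7^6.


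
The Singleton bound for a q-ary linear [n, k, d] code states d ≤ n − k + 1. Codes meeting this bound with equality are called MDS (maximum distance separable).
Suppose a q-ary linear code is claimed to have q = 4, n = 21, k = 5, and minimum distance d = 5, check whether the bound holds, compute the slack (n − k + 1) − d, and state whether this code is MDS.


Singleton RHS = n − k + 1 = 17, slack = 12, bound satisfied, not MDS.

Singleton bound: d ≤ n − k + 1.
Here n = 21, k = 5, so n − k + 1 = 17.
Given d = 5, check d ≤ 17: YES.
Slack = (n − k + 1) − d = 12.
The code is NOT MDS (slack = 12 > 0).
Description: the claimed parameters are [21, 5, 5]_4; such a code would be non-MDS.


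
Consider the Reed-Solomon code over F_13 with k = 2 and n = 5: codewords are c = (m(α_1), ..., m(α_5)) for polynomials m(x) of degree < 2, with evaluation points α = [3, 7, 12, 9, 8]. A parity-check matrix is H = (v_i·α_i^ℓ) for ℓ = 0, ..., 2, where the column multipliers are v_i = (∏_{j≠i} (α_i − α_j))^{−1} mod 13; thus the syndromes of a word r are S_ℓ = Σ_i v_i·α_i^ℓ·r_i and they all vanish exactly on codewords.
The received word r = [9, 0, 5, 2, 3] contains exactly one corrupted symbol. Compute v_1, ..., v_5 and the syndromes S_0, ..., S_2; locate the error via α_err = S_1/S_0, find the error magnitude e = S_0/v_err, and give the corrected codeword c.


S = (4, 6, 9), error at position 5, error magnitude e = 2, c = [9, 0, 5, 2, 1].

Step 1: column multipliers v_i = (∏_{j≠i}(α_i − α_j))^{−1} mod 13.
  i = 1 (α = 3): (3−7)(3−12)(3−9)(3−8) = (−4)·(−9)·(−6)·(−5) = 1080 ≡ 1, so v_1 = 1^{−1} = 1 (mod 13).
  i = 2 (α = 7): (7−3)(7−12)(7−9)(7−8) = 4·(−5)·(−2)·(−1) = −40 ≡ 12, so v_2 = 12^{−1} = 12 (mod 13).
  i = 3 (α = 12): (12−3)(12−7)(12−9)(12−8) = 9·5·3·4 = 540 ≡ 7, so v_3 = 7^{−1} = 2 (mod 13).
  i = 4 (α = 9): (9−3)(9−7)(9−12)(9−8) = 6·2·(−3)·1 = −36 ≡ 3, so v_4 = 3^{−1} = 9 (mod 13).
  i = 5 (α = 8): (8−3)(8−7)(8−12)(8−9) = 5·1·(−4)·(−1) = 20 ≡ 7, so v_5 = 7^{−1} = 2 (mod 13).
  v = [1, 12, 2, 9, 2].
Step 2: syndromes of r = [9, 0, 5, 2, 3] (all sums mod 13).
  S_0 = Σ v_i r_i = 1·9 + 12·0 + 2·5 + 9·2 + 2·3 = 43 ≡ 4.
  S_1 = Σ v_i α_i r_i = 1·3·9 + 12·7·0 + 2·12·5 + 9·9·2 + 2·8·3 = 357 ≡ 6.
  α_i^2 mod 13 = [9, 10, 1, 3, 12].
  S_2 = Σ v_i α_i^2 r_i = 1·9·9 + 12·10·0 + 2·1·5 + 9·3·2 + 2·12·3 = 217 ≡ 9.
  S = (4, 6, 9) ≠ 0, so r is not a codeword (an error is present).
Step 3: locate the error. For a single error e at position i, S_ℓ = v_i·e·α_i^ℓ, so α_err = S_1/S_0.
  S_0^{−1} = 4^{−1} = 10 (mod 13), so α_err = 6·10 = 60 ≡ 8 = α_5. Error position i = 5.
  Consistency check: S_2/S_1 = 9·11 = 99 ≡ 8 = α_err ✓ (single-error assumption holds).
Step 4: error magnitude e = S_0/v_5 = S_0·∏_{j≠5}(α_5 − α_j) = 4·7 = 28 ≡ 2 (mod 13).
Step 5: correct position 5: c_5 = r_5 − e = 3 − 2 ≡ 1 (mod 13). Hence c = [9, 0, 5, 2, 1].
  Check: interpolating c through the α_i gives m(x) = 6 + 1·x (degree < 2) with m(α_i) = c_i for every i, so c is indeed a codeword.


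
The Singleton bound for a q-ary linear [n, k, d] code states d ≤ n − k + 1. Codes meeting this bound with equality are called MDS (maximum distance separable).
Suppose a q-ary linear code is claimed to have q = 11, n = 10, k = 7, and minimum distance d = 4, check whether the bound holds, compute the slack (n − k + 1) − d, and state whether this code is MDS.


Singleton RHS = n − k + 1 = 4, slack = 0, bound satisfied, MDS.

Singleton bound: d ≤ n − k + 1.
Here n = 10, k = 7, so n − k + 1 = 4.
Given d = 4, check d ≤ 4: YES.
Slack = (n − k + 1) − d = 0.
The code is MDS (slack = 0).
Description: the claimed parameters are [10, 7, 4]_11; such a code would be MDS (meets Singleton bound).


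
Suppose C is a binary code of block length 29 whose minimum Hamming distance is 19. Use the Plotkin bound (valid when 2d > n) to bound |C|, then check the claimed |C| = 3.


Plotkin bound M ≤ 4; given |C| = 3 ≤ bound (satisfied).

Check applicability: 2d = 38, n = 29.
2d − n = 9 > 0, so Plotkin applies.
Compute d/(2d−n) = 19/9 ≈ 2.1111.
⌊d/(2d−n)⌋ = 2.
Plotkin bound: M ≤ 2·2 = 4.
Given |C| = 3, check: satisfied.
This |C| is below the Plotkin bound.


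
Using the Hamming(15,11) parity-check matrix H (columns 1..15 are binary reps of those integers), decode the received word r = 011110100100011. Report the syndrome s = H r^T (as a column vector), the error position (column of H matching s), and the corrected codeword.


s = (1, 1, 0, 0)^T, error position = 12, corrected codeword c = 011110100101011

Compute s = H r^T mod 2 one row at a time:
  s_1 = 0 + 0 + 1 + 0 + 0 + 0 + 1 + 1 = 3 ≡ 1 (mod 2).
  s_2 = 1 + 1 + 0 + 1 + 0 + 0 + 1 + 1 = 5 ≡ 1 (mod 2).
  s_3 = 1 + 1 + 0 + 1 + 1 + 0 + 1 + 1 = 6 ≡ 0 (mod 2).
  s_4 = 0 + 1 + 1 + 1 + 0 + 0 + 0 + 1 = 4 ≡ 0 (mod 2).
s = (1, 1, 0, 0)^T — this equals column 12 of H (binary 1100), so error is at position 12.
Correct: flip bit 12 of r = 011110100100011 to get c = 011110100101011.


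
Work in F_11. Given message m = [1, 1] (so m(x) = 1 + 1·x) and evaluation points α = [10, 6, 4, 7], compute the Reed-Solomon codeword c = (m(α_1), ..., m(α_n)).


c = [0, 7, 5, 8]

Message polynomial: m(x) = 1 + 1·x (mod 11).
For each evaluation point α_i, compute m(α_i) mod 11:
  α_1 = 10: Horner steps 1 → 0, so m(10) = 0.
  α_2 = 6: Horner steps 1 → 7, so m(6) = 7.
  α_3 = 4: Horner steps 1 → 5, so m(4) = 5.
  α_4 = 7: Horner steps 1 → 8, so m(7) = 8.
Codeword c = [0, 7, 5, 8] ∈ F_11^4.


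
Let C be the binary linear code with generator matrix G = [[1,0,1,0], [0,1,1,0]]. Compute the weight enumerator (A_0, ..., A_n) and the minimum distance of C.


Weight distribution: A_0 = 1, A_2 = 3. Minimum distance d = 2.

Enumerate all 2^2 = 4 messages m ∈ F_2^2.
For each, compute codeword c = mG in F_2^4, then tally its weight.
  m = 00 → c = 0000, weight = 0.
  m = 10 → c = 1010, weight = 2.
  m = 01 → c = 0110, weight = 2.
  m = 11 → c = 1100, weight = 2.
Tally weights:
  weight 0: 1 codewords.
  weight 2: 3 codewords.
Minimum distance d = smallest w > 0 with A_w > 0 = 2.
Sanity: Σ A_w = 4 = 2^2 = 4 ✓.


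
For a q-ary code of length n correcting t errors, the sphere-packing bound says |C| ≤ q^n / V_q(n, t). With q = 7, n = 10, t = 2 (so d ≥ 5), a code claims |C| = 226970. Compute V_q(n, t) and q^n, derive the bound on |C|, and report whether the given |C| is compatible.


V_q(n, t) = 1681, q^n = 282475249, Hamming bound = 168040, |C| = 226970 > bound (violated).

Step 1: Compute V_q(n, t) = Σ_{j=0}^2 C(n, j) (q−1)^j.
  j = 0: C(10,0)·(6)^0 = 1·1 = 1.
  j = 1: C(10,1)·(6)^1 = 10·6 = 60.
  j = 2: C(10,2)·(6)^2 = 45·36 = 1620.
  V_q(n, t) = 1 + 60 + 1620 = 1681.
Step 2: q^n = 7^10 = 282475249.
Step 3: Hamming bound ⌊q^n / V_q(n,t)⌋ = ⌊282475249/1681⌋ = 168040.
Step 4: Compare |C| = 226970 to 168040: violated.
The claimed |C| lies above the Hamming bound, so no 7-ary code of length 10 with d ≥ 5 can have 226970 codewords.


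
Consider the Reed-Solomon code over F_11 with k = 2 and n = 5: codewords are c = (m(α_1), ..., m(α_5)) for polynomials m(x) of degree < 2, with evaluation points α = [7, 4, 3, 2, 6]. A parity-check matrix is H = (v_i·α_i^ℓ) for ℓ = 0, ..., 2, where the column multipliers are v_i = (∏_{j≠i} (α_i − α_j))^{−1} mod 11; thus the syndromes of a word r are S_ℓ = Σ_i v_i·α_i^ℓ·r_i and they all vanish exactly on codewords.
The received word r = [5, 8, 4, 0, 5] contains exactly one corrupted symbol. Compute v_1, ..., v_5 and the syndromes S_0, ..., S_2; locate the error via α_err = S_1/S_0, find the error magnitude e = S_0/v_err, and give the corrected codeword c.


S = (8, 1, 7), error at position 1, error magnitude e = 7, c = [9, 8, 4, 0, 5].

Step 1: column multipliers v_i = (∏_{j≠i}(α_i − α_j))^{−1} mod 11.
  i = 1 (α = 7): (7−4)(7−3)(7−2)(7−6) = 3·4·5·1 = 60 ≡ 5, so v_1 = 5^{−1} = 9 (mod 11).
  i = 2 (α = 4): (4−7)(4−3)(4−2)(4−6) = (−3)·1·2·(−2) = 12 ≡ 1, so v_2 = 1^{−1} = 1 (mod 11).
  i = 3 (α = 3): (3−7)(3−4)(3−2)(3−6) = (−4)·(−1)·1·(−3) = −12 ≡ 10, so v_3 = 10^{−1} = 10 (mod 11).
  i = 4 (α = 2): (2−7)(2−4)(2−3)(2−6) = (−5)·(−2)·(−1)·(−4) = 40 ≡ 7, so v_4 = 7^{−1} = 8 (mod 11).
  i = 5 (α = 6): (6−7)(6−4)(6−3)(6−2) = (−1)·2·3·4 = −24 ≡ 9, so v_5 = 9^{−1} = 5 (mod 11).
  v = [9, 1, 10, 8, 5].
Step 2: syndromes of r = [5, 8, 4, 0, 5] (all sums mod 11).
  S_0 = Σ v_i r_i = 9·5 + 1·8 + 10·4 + 8·0 + 5·5 = 118 ≡ 8.
  S_1 = Σ v_i α_i r_i = 9·7·5 + 1·4·8 + 10·3·4 + 8·2·0 + 5·6·5 = 617 ≡ 1.
  α_i^2 mod 11 = [5, 5, 9, 4, 3].
  S_2 = Σ v_i α_i^2 r_i = 9·5·5 + 1·5·8 + 10·9·4 + 8·4·0 + 5·3·5 = 700 ≡ 7.
  S = (8, 1, 7) ≠ 0, so r is not a codeword (an error is present).
Step 3: locate the error. For a single error e at position i, S_ℓ = v_i·e·α_i^ℓ, so α_err = S_1/S_0.
  S_0^{−1} = 8^{−1} = 7 (mod 11), so α_err = 1·7 = 7 ≡ 7 = α_1. Error position i = 1.
  Consistency check: S_2/S_1 = 7·1 = 7 ≡ 7 = α_err ✓ (single-error assumption holds).
Step 4: error magnitude e = S_0/v_1 = S_0·∏_{j≠1}(α_1 − α_j) = 8·5 = 40 ≡ 7 (mod 11).
Step 5: correct position 1: c_1 = r_1 − e = 5 − 7 ≡ 9 (mod 11). Hence c = [9, 8, 4, 0, 5].
  Check: interpolating c through the α_i gives m(x) = 3 + 4·x (degree < 2) with m(α_i) = c_i for every i, so c is indeed a codeword.
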